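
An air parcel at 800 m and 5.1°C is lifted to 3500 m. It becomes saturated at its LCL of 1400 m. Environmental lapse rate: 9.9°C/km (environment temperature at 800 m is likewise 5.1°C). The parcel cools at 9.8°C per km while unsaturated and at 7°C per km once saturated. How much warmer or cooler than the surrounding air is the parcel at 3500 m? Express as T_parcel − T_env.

Parcel:
  Dry to 1400 m: -9.8 × 0.6 km = -5.88°C, so T = -0.78°C.
  Saturated to 3500 m: -7 × 2.1 km = -14.7°C, so T = -15.48°C.
Environment:
  Environment to 3500 m: -9.9 × 2.7 km = -26.73°C, so T = -21.63°C.
T_parcel − T_env = -15.48 − (-21.63) = +6.15°C

+6.15°C (parcel warmer than environment)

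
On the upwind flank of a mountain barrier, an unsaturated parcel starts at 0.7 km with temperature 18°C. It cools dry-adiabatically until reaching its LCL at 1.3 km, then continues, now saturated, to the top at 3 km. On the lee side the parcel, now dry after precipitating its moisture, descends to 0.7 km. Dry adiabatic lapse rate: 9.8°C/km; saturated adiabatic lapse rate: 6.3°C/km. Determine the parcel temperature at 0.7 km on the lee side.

23.95°C

From 700 m to 1300 m (dry): cools by 9.8 × 0.6 = 5.88°C, giving 12.12°C.
From 1300 m to 3000 m (saturated): cools by 6.3 × 1.7 = 10.71°C, giving 1.41°C.
From 3000 m to 700 m (dry descent): warms by 9.8 × 2.3 = 22.54°C, giving 23.95°C.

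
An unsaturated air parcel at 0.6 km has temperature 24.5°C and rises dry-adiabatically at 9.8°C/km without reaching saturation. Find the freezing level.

3.1 km

Height above start = (24.5 − 0) / 9.8 = 2.5 km
Altitude = 600 m + 2500 m = 3100 m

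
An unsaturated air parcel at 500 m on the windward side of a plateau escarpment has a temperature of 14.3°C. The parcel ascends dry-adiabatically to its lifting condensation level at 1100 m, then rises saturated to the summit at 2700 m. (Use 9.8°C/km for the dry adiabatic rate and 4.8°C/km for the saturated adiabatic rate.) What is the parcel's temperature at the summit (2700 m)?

From 500 m to 1100 m (dry): cools by 9.8 × 0.6 = 5.88°C, giving 8.42°C.
From 1100 m to 2700 m (saturated): cools by 4.8 × 1.6 = 7.68°C, giving 0.74°C.

0.74°C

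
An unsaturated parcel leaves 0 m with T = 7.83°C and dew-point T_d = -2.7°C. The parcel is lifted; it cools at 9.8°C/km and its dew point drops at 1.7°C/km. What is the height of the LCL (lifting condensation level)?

1300 m

T and T_d converge at 9.8 − 1.7 = 8.1°C per km
Height above start = (7.83 − (-2.7)) / 8.1 = 1.3 km
LCL altitude = 0 m + 1300 m = 1300 m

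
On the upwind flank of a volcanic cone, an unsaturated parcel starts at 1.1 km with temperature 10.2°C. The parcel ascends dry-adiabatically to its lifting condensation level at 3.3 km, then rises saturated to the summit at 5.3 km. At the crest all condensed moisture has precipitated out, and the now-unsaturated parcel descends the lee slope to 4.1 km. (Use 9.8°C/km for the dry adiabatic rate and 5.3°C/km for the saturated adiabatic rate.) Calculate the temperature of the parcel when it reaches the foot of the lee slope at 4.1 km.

-10.2°C

1100–3300 m, dry: Δz = 2.2 km ⇒ ΔT = -21.56°C; T = -11.36°C
3300–5300 m, saturated: Δz = 2 km ⇒ ΔT = -10.6°C; T = -21.96°C
5300–4100 m, dry descent: Δz = 1.2 km ⇒ ΔT = +11.76°C; T = -10.2°C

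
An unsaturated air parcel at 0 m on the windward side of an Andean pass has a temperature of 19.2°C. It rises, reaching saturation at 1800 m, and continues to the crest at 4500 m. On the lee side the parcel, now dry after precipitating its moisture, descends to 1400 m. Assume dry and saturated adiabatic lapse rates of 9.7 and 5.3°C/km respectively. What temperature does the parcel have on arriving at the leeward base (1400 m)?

Dry to 1800 m: -9.7 × 1.8 km = -17.46°C, so T = 1.74°C.
Saturated to 4500 m: -5.3 × 2.7 km = -14.31°C, so T = -12.57°C.
Dry descent to 1400 m: +9.7 × 3.1 km = +30.07°C, so T = 17.5°C.

17.5°C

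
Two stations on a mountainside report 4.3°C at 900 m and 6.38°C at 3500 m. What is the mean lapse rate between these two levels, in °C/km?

Γ = −ΔT/Δz = (4.3 − 6.38) / (3500 − 900) m
  = -2.08°C / 2.6 km = -0.8°C/km

-0.8°C/km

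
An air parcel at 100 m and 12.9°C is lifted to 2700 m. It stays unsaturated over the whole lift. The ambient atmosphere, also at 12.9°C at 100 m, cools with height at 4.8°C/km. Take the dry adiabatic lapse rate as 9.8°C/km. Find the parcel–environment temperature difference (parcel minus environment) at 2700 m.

Parcel:
  100 → 2700 m (dry, 9.8°C/km): ΔT = -9.8 × 2.6 = -25.48°C → T = -12.58°C
Environment:
  100 → 2700 m (environment, 4.8°C/km): ΔT = -4.8 × 2.6 = -12.48°C → T = 0.42°C
T_parcel − T_env = -12.58 − 0.42 = -13°C

-13°C (parcel cooler than environment)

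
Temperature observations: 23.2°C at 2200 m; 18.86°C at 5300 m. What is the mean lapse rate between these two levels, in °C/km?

1.4°C/km

Γ = −ΔT/Δz = (23.2 − 18.86) / (5300 − 2200) m
  = 4.34°C / 3.1 km = 1.4°C/km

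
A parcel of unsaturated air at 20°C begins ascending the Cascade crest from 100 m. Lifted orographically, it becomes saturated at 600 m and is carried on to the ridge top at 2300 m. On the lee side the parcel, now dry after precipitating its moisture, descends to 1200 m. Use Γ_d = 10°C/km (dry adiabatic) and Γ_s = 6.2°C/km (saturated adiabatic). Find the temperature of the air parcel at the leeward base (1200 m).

100–600 m, dry: Δz = 0.5 km ⇒ ΔT = -5°C; T = 15°C
600–2300 m, saturated: Δz = 1.7 km ⇒ ΔT = -10.54°C; T = 4.46°C
2300–1200 m, dry descent: Δz = 1.1 km ⇒ ΔT = +11°C; T = 15.46°C

15.46°C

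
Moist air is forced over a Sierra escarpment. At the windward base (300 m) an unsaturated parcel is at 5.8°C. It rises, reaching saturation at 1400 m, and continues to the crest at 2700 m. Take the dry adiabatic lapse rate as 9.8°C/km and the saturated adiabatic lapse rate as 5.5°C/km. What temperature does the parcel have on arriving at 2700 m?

-12.13°C

From 300 m to 1400 m (dry): cools by 9.8 × 1.1 = 10.78°C, giving -4.98°C.
From 1400 m to 2700 m (saturated): cools by 5.5 × 1.3 = 7.15°C, giving -12.13°C.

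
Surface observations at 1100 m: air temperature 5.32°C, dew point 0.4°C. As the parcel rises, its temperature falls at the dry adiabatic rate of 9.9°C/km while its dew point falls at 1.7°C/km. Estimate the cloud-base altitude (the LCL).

1700 m

T and T_d converge at 9.9 − 1.7 = 8.2°C per km
Height above start = (5.32 − 0.4) / 8.2 = 0.6 km
LCL altitude = 1100 m + 600 m = 1700 m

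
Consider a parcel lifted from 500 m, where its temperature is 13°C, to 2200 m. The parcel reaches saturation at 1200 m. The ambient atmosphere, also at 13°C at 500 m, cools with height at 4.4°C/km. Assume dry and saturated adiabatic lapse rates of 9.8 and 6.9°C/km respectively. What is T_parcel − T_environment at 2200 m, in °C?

-6.28°C (parcel cooler than environment)

Parcel:
  500–1200 m, dry: Δz = 0.7 km ⇒ ΔT = -6.86°C; T = 6.14°C
  1200–2200 m, saturated: Δz = 1 km ⇒ ΔT = -6.9°C; T = -0.76°C
Environment:
  500–2200 m, environment: Δz = 1.7 km ⇒ ΔT = -7.48°C; T = 5.52°C
T_parcel − T_env = -0.76 − 5.52 = -6.28°C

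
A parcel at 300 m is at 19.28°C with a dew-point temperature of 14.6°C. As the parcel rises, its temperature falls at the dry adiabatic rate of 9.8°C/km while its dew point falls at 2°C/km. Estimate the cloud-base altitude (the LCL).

900 m

T and T_d converge at 9.8 − 2 = 7.8°C per km
Height above start = (19.28 − 14.6) / 7.8 = 0.6 km
LCL altitude = 300 m + 600 m = 900 m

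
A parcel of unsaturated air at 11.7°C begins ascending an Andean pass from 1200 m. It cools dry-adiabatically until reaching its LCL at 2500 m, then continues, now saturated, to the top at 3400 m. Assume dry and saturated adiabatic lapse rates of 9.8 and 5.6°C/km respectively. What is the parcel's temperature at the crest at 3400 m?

From 1200 m to 2500 m (dry): cools by 9.8 × 1.3 = 12.74°C, giving -1.04°C.
From 2500 m to 3400 m (saturated): cools by 5.6 × 0.9 = 5.04°C, giving -6.08°C.

-6.08°C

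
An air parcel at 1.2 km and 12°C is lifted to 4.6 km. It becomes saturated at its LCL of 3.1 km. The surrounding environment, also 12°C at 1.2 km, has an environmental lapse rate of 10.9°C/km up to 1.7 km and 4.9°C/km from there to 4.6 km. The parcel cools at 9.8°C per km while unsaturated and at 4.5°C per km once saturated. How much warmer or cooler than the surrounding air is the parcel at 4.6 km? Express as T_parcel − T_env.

Parcel:
  From 1200 m to 3100 m (dry): cools by 9.8 × 1.9 = 18.62°C, giving -6.62°C.
  From 3100 m to 4600 m (saturated): cools by 4.5 × 1.5 = 6.75°C, giving -13.37°C.
Environment:
  From 1200 m to 1700 m (environment, lower layer): cools by 10.9 × 0.5 = 5.45°C, giving 6.55°C.
  From 1700 m to 4600 m (environment, upper layer): cools by 4.9 × 2.9 = 14.21°C, giving -7.66°C.
T_parcel − T_env = -13.37 − (-7.66) = -5.71°C

-5.71°C (parcel cooler than environment)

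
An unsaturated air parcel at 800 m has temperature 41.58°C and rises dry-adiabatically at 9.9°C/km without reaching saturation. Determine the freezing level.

Height above start = (41.58 − 0) / 9.9 = 4.2 km
Altitude = 800 m + 4200 m = 5000 m

5000 m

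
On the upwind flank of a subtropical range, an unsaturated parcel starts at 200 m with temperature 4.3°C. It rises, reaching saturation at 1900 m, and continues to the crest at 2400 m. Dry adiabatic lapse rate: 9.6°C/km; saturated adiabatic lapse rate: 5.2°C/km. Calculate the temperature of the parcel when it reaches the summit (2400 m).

Dry to 1900 m: -9.6 × 1.7 km = -16.32°C, so T = -12.02°C.
Saturated to 2400 m: -5.2 × 0.5 km = -2.6°C, so T = -14.62°C.

-14.62°C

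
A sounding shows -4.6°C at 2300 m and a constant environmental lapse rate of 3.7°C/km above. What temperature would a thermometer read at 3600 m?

-9.41°C

2300 → 3600 m (environmental, 3.7°C/km): ΔT = -3.7 × 1.3 = -4.81°C → T = -9.41°C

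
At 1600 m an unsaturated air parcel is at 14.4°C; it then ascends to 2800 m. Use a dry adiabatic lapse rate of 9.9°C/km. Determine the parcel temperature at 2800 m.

2.52°C

1600 → 2800 m (dry adiabatic, 9.9°C/km): ΔT = -9.9 × 1.2 = -11.88°C → T = 2.52°C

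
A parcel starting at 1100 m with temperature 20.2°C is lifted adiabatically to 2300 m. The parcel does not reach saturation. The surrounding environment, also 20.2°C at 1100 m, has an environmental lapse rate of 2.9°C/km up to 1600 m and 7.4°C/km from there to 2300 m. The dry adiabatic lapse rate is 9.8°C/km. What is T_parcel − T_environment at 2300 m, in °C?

Parcel:
  1100–2300 m, dry: Δz = 1.2 km ⇒ ΔT = -11.76°C; T = 8.44°C
Environment:
  1100–1600 m, environment, lower layer: Δz = 0.5 km ⇒ ΔT = -1.45°C; T = 18.75°C
  1600–2300 m, environment, upper layer: Δz = 0.7 km ⇒ ΔT = -5.18°C; T = 13.57°C
T_parcel − T_env = 8.44 − 13.57 = -5.13°C

-5.13°C (parcel cooler than environment)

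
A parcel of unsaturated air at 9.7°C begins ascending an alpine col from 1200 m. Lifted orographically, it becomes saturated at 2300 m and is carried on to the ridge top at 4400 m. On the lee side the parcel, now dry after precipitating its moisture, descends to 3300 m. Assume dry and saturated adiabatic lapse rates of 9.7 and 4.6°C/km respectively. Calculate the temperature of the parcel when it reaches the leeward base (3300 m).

1200–2300 m, dry: Δz = 1.1 km ⇒ ΔT = -10.67°C; T = -0.97°C
2300–4400 m, saturated: Δz = 2.1 km ⇒ ΔT = -9.66°C; T = -10.63°C
4400–3300 m, dry descent: Δz = 1.1 km ⇒ ΔT = +10.67°C; T = 0.04°C

0.04°C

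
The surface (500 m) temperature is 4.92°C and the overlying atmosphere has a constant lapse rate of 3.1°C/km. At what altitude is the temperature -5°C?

Height above start = (4.92 − (-5)) / 3.1 = 3.2 km
Altitude = 500 m + 3200 m = 3700 m

3700 m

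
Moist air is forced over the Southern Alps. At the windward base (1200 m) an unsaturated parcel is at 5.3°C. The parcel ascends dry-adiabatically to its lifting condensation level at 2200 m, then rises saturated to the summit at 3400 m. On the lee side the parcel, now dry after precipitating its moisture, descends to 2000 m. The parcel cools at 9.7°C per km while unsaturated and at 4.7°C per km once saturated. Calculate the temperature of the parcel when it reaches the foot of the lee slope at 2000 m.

3.54°C

From 1200 m to 2200 m (dry): cools by 9.7 × 1 = 9.7°C, giving -4.4°C.
From 2200 m to 3400 m (saturated): cools by 4.7 × 1.2 = 5.64°C, giving -10.04°C.
From 3400 m to 2000 m (dry descent): warms by 9.7 × 1.4 = 13.58°C, giving 3.54°C.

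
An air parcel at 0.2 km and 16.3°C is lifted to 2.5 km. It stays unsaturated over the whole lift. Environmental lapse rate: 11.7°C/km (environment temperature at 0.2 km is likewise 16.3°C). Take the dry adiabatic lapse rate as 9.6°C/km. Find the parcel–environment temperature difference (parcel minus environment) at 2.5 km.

Parcel:
  Dry to 2500 m: -9.6 × 2.3 km = -22.08°C, so T = -5.78°C.
Environment:
  Environment to 2500 m: -11.7 × 2.3 km = -26.91°C, so T = -10.61°C.
T_parcel − T_env = -5.78 − (-10.61) = +4.83°C

+4.83°C (parcel warmer than environment)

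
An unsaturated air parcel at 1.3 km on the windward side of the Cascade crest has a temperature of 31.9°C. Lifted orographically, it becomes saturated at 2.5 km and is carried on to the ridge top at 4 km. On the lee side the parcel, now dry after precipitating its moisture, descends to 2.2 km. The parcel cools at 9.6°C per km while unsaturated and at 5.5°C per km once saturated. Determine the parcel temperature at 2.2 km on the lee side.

1300–2500 m, dry: Δz = 1.2 km ⇒ ΔT = -11.52°C; T = 20.38°C
2500–4000 m, saturated: Δz = 1.5 km ⇒ ΔT = -8.25°C; T = 12.13°C
4000–2200 m, dry descent: Δz = 1.8 km ⇒ ΔT = +17.28°C; T = 29.41°C

29.41°C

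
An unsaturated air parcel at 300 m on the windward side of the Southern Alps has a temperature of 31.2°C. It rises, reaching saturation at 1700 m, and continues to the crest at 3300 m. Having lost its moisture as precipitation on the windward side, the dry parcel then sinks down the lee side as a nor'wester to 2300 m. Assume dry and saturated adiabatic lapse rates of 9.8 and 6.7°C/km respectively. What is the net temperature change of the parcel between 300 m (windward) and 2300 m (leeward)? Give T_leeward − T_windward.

-14.64°C

From 300 m to 1700 m (dry): cools by 9.8 × 1.4 = 13.72°C, giving 17.48°C.
From 1700 m to 3300 m (saturated): cools by 6.7 × 1.6 = 10.72°C, giving 6.76°C.
From 3300 m to 2300 m (dry descent): warms by 9.8 × 1 = 9.8°C, giving 16.56°C.
Net change vs windward start: 16.56 − 31.2 = -14.64°C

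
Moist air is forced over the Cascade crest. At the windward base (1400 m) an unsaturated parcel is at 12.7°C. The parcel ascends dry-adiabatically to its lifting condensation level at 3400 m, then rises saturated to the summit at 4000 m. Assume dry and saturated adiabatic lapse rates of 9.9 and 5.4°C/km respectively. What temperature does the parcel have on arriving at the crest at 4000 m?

1400 → 3400 m (dry, 9.9°C/km): ΔT = -9.9 × 2 = -19.8°C → T = -7.1°C
3400 → 4000 m (saturated, 5.4°C/km): ΔT = -5.4 × 0.6 = -3.24°C → T = -10.34°C

-10.34°C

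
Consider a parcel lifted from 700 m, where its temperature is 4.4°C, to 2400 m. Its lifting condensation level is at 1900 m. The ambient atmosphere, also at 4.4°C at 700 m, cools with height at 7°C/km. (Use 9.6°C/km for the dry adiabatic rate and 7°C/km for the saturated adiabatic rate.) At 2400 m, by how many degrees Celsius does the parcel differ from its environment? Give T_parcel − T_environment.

Parcel:
  From 700 m to 1900 m (dry): cools by 9.6 × 1.2 = 11.52°C, giving -7.12°C.
  From 1900 m to 2400 m (saturated): cools by 7 × 0.5 = 3.5°C, giving -10.62°C.
Environment:
  From 700 m to 2400 m (environment): cools by 7 × 1.7 = 11.9°C, giving -7.5°C.
T_parcel − T_env = -10.62 − (-7.5) = -3.12°C

-3.12°C (parcel cooler than environment)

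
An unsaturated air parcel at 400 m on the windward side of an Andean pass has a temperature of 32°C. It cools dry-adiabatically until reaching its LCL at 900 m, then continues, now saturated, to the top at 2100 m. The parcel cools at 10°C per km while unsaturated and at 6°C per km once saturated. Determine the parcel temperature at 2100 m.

19.8°C

Dry to 900 m: -10 × 0.5 km = -5°C, so T = 27°C.
Saturated to 2100 m: -6 × 1.2 km = -7.2°C, so T = 19.8°C.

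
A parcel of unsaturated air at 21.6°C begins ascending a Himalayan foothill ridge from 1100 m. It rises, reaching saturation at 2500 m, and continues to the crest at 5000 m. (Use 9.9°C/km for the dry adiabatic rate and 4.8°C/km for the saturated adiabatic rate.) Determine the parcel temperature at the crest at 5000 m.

-4.26°C

Dry to 2500 m: -9.9 × 1.4 km = -13.86°C, so T = 7.74°C.
Saturated to 5000 m: -4.8 × 2.5 km = -12°C, so T = -4.26°C.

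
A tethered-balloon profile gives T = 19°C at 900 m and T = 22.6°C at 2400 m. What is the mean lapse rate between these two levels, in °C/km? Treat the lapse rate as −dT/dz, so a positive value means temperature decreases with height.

-2.4°C/km

Γ = −ΔT/Δz = (19 − 22.6) / (2400 − 900) m
  = -3.6°C / 1.5 km = -2.4°C/km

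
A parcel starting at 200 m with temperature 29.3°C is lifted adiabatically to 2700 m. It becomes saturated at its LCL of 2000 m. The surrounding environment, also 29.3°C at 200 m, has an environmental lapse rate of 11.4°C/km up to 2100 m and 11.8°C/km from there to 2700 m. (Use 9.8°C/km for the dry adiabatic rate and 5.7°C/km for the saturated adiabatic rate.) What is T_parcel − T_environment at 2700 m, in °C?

Parcel:
  200 → 2000 m (dry, 9.8°C/km): ΔT = -9.8 × 1.8 = -17.64°C → T = 11.66°C
  2000 → 2700 m (saturated, 5.7°C/km): ΔT = -5.7 × 0.7 = -3.99°C → T = 7.67°C
Environment:
  200 → 2100 m (environment, lower layer, 11.4°C/km): ΔT = -11.4 × 1.9 = -21.66°C → T = 7.64°C
  2100 → 2700 m (environment, upper layer, 11.8°C/km): ΔT = -11.8 × 0.6 = -7.08°C → T = 0.56°C
T_parcel − T_env = 7.67 − 0.56 = +7.11°C

+7.11°C (parcel warmer than environment)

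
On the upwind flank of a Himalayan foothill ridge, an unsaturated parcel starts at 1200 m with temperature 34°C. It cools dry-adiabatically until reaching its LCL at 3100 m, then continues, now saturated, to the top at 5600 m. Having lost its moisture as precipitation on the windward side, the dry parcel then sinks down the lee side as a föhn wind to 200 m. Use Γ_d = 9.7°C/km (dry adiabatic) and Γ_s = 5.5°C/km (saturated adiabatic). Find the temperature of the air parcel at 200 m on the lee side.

54.2°C

1200–3100 m, dry: Δz = 1.9 km ⇒ ΔT = -18.43°C; T = 15.57°C
3100–5600 m, saturated: Δz = 2.5 km ⇒ ΔT = -13.75°C; T = 1.82°C
5600–200 m, dry descent: Δz = 5.4 km ⇒ ΔT = +52.38°C; T = 54.2°C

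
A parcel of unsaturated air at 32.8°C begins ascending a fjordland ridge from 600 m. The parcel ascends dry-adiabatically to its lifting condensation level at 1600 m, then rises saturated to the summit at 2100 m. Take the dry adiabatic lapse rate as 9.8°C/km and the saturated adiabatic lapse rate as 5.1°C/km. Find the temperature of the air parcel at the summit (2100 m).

20.45°C

600–1600 m, dry: Δz = 1 km ⇒ ΔT = -9.8°C; T = 23°C
1600–2100 m, saturated: Δz = 0.5 km ⇒ ΔT = -2.55°C; T = 20.45°C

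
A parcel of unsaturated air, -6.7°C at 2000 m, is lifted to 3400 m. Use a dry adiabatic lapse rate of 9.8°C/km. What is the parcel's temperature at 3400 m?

-20.42°C

From 2000 m to 3400 m (dry adiabatic): cools by 9.8 × 1.4 = 13.72°C, giving -20.42°C.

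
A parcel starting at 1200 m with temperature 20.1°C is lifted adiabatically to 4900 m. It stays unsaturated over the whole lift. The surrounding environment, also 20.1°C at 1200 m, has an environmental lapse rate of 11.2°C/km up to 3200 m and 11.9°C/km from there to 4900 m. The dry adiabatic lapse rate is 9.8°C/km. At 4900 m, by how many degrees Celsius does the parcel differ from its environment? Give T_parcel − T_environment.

Parcel:
  1200 → 4900 m (dry, 9.8°C/km): ΔT = -9.8 × 3.7 = -36.26°C → T = -16.16°C
Environment:
  1200 → 3200 m (environment, lower layer, 11.2°C/km): ΔT = -11.2 × 2 = -22.4°C → T = -2.3°C
  3200 → 4900 m (environment, upper layer, 11.9°C/km): ΔT = -11.9 × 1.7 = -20.23°C → T = -22.53°C
T_parcel − T_env = -16.16 − (-22.53) = +6.37°C

+6.37°C (parcel warmer than environment)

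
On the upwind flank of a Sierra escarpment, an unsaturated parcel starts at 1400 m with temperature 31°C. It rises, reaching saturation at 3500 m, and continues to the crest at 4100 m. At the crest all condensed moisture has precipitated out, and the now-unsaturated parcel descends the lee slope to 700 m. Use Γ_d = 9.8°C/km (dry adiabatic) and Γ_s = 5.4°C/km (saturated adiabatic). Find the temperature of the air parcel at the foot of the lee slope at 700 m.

40.5°C

1400 → 3500 m (dry, 9.8°C/km): ΔT = -9.8 × 2.1 = -20.58°C → T = 10.42°C
3500 → 4100 m (saturated, 5.4°C/km): ΔT = -5.4 × 0.6 = -3.24°C → T = 7.18°C
4100 → 700 m (dry descent, 9.8°C/km): ΔT = +9.8 × 3.4 = +33.32°C → T = 40.5°C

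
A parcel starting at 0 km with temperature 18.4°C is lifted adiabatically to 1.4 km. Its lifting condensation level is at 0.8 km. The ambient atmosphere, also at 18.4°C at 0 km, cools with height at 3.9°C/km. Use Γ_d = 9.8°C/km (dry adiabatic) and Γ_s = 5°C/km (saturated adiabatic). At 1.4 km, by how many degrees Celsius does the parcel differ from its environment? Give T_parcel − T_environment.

-5.38°C (parcel cooler than environment)

Parcel:
  From 0 m to 800 m (dry): cools by 9.8 × 0.8 = 7.84°C, giving 10.56°C.
  From 800 m to 1400 m (saturated): cools by 5 × 0.6 = 3°C, giving 7.56°C.
Environment:
  From 0 m to 1400 m (environment): cools by 3.9 × 1.4 = 5.46°C, giving 12.94°C.
T_parcel − T_env = 7.56 − 12.94 = -5.38°C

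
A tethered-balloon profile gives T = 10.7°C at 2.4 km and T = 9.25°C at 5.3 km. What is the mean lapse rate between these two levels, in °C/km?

0.5°C/km

Γ = −ΔT/Δz = (10.7 − 9.25) / (5300 − 2400) m
  = 1.45°C / 2.9 km = 0.5°C/km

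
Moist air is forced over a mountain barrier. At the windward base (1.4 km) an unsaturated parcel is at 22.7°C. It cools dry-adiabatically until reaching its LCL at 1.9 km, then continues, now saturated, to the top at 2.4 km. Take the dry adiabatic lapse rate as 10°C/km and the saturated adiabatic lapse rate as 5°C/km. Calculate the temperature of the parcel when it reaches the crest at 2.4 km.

Dry to 1900 m: -10 × 0.5 km = -5°C, so T = 17.7°C.
Saturated to 2400 m: -5 × 0.5 km = -2.5°C, so T = 15.2°C.

15.2°C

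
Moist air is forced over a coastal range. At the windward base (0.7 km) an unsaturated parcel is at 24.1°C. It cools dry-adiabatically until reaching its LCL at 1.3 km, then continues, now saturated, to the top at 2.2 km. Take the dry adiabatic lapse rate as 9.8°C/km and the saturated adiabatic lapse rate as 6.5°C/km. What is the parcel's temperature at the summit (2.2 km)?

From 700 m to 1300 m (dry): cools by 9.8 × 0.6 = 5.88°C, giving 18.22°C.
From 1300 m to 2200 m (saturated): cools by 6.5 × 0.9 = 5.85°C, giving 12.37°C.

12.37°C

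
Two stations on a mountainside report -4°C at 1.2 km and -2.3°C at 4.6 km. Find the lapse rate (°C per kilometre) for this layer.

-0.5°C/km

Γ = −ΔT/Δz = (-4 − (-2.3)) / (4600 − 1200) m
  = -1.7°C / 3.4 km = -0.5°C/km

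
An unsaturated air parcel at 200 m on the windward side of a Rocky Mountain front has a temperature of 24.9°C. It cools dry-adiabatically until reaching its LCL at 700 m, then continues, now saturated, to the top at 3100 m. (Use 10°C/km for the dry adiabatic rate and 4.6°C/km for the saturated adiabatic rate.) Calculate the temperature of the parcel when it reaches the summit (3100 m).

Dry to 700 m: -10 × 0.5 km = -5°C, so T = 19.9°C.
Saturated to 3100 m: -4.6 × 2.4 km = -11.04°C, so T = 8.86°C.

8.86°C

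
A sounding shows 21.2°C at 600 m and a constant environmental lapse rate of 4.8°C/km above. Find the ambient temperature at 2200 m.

13.52°C

600 → 2200 m (environmental, 4.8°C/km): ΔT = -4.8 × 1.6 = -7.68°C → T = 13.52°C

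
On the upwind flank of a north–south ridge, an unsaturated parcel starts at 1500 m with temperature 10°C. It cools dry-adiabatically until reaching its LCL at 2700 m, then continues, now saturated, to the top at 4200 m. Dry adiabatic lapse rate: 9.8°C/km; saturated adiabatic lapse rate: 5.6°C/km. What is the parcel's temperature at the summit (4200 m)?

-10.16°C

1500–2700 m, dry: Δz = 1.2 km ⇒ ΔT = -11.76°C; T = -1.76°C
2700–4200 m, saturated: Δz = 1.5 km ⇒ ΔT = -8.4°C; T = -10.16°C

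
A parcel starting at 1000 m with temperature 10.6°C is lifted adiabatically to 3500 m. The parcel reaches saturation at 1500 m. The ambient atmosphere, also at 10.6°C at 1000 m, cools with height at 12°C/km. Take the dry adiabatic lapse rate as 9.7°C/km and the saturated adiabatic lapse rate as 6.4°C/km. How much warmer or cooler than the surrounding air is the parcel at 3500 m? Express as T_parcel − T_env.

Parcel:
  Dry to 1500 m: -9.7 × 0.5 km = -4.85°C, so T = 5.75°C.
  Saturated to 3500 m: -6.4 × 2 km = -12.8°C, so T = -7.05°C.
Environment:
  Environment to 3500 m: -12 × 2.5 km = -30°C, so T = -19.4°C.
T_parcel − T_env = -7.05 − (-19.4) = +12.35°C

+12.35°C (parcel warmer than environment)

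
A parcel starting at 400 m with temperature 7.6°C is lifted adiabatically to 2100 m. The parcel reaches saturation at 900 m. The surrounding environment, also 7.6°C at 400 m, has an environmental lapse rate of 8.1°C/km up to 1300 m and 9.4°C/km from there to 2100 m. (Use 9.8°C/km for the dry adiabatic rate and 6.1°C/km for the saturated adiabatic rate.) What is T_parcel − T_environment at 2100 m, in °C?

Parcel:
  400 → 900 m (dry, 9.8°C/km): ΔT = -9.8 × 0.5 = -4.9°C → T = 2.7°C
  900 → 2100 m (saturated, 6.1°C/km): ΔT = -6.1 × 1.2 = -7.32°C → T = -4.62°C
Environment:
  400 → 1300 m (environment, lower layer, 8.1°C/km): ΔT = -8.1 × 0.9 = -7.29°C → T = 0.31°C
  1300 → 2100 m (environment, upper layer, 9.4°C/km): ΔT = -9.4 × 0.8 = -7.52°C → T = -7.21°C
T_parcel − T_env = -4.62 − (-7.21) = +2.59°C

+2.59°C (parcel warmer than environment)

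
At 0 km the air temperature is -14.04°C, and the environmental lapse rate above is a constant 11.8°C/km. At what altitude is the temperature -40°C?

Height above start = (-14.04 − (-40)) / 11.8 = 2.2 km
Altitude = 0 m + 2200 m = 2200 m

2.2 km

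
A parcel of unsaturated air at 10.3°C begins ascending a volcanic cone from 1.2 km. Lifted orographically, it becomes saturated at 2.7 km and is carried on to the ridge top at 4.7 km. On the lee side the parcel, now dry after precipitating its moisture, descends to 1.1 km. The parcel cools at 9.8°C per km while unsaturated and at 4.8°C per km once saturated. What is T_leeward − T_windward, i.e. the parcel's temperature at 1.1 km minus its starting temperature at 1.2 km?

+10.98°C

From 1200 m to 2700 m (dry): cools by 9.8 × 1.5 = 14.7°C, giving -4.4°C.
From 2700 m to 4700 m (saturated): cools by 4.8 × 2 = 9.6°C, giving -14°C.
From 4700 m to 1100 m (dry descent): warms by 9.8 × 3.6 = 35.28°C, giving 21.28°C.
Net change vs windward start: 21.28 − 10.3 = +10.98°C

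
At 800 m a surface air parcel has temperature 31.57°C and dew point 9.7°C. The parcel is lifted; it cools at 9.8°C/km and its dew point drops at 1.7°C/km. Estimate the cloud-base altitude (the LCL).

T and T_d converge at 9.8 − 1.7 = 8.1°C per km
Height above start = (31.57 − 9.7) / 8.1 = 2.7 km
LCL altitude = 800 m + 2700 m = 3500 m

3500 m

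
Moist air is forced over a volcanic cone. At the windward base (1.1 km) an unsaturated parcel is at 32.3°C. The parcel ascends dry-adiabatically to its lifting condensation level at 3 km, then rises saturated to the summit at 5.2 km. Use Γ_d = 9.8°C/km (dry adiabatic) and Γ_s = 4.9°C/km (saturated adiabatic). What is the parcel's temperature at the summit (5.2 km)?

From 1100 m to 3000 m (dry): cools by 9.8 × 1.9 = 18.62°C, giving 13.68°C.
From 3000 m to 5200 m (saturated): cools by 4.9 × 2.2 = 10.78°C, giving 2.9°C.

2.9°C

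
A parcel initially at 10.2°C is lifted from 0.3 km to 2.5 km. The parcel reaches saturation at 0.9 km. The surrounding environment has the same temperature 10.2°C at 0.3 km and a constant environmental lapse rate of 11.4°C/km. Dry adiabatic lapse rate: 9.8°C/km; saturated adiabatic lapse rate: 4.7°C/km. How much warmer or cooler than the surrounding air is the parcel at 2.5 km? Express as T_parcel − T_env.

Parcel:
  From 300 m to 900 m (dry): cools by 9.8 × 0.6 = 5.88°C, giving 4.32°C.
  From 900 m to 2500 m (saturated): cools by 4.7 × 1.6 = 7.52°C, giving -3.2°C.
Environment:
  From 300 m to 2500 m (environment): cools by 11.4 × 2.2 = 25.08°C, giving -14.88°C.
T_parcel − T_env = -3.2 − (-14.88) = +11.68°C

+11.68°C (parcel warmer than environment)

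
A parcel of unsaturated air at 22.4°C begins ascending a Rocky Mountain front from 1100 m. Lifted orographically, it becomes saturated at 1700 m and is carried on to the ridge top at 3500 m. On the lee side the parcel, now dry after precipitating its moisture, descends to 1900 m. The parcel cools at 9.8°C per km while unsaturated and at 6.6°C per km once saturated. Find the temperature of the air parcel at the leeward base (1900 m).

Dry to 1700 m: -9.8 × 0.6 km = -5.88°C, so T = 16.52°C.
Saturated to 3500 m: -6.6 × 1.8 km = -11.88°C, so T = 4.64°C.
Dry descent to 1900 m: +9.8 × 1.6 km = +15.68°C, so T = 20.32°C.

20.32°C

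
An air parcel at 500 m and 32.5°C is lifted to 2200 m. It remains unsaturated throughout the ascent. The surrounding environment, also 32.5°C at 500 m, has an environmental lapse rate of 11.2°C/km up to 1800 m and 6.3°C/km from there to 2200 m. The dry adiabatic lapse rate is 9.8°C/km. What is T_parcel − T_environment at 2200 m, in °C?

Parcel:
  500–2200 m, dry: Δz = 1.7 km ⇒ ΔT = -16.66°C; T = 15.84°C
Environment:
  500–1800 m, environment, lower layer: Δz = 1.3 km ⇒ ΔT = -14.56°C; T = 17.94°C
  1800–2200 m, environment, upper layer: Δz = 0.4 km ⇒ ΔT = -2.52°C; T = 15.42°C
T_parcel − T_env = 15.84 − 15.42 = +0.42°C

+0.42°C (parcel warmer than environment)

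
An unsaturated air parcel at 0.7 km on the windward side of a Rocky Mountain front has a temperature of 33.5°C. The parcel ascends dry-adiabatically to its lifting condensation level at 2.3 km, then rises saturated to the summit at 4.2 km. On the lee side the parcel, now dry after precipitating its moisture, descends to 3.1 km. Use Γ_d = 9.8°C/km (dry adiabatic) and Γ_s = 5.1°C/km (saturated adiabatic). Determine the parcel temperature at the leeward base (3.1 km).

700–2300 m, dry: Δz = 1.6 km ⇒ ΔT = -15.68°C; T = 17.82°C
2300–4200 m, saturated: Δz = 1.9 km ⇒ ΔT = -9.69°C; T = 8.13°C
4200–3100 m, dry descent: Δz = 1.1 km ⇒ ΔT = +10.78°C; T = 18.91°C

18.91°C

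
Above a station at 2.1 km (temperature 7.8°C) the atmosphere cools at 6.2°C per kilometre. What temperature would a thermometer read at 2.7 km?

2100 → 2700 m (environmental, 6.2°C/km): ΔT = -6.2 × 0.6 = -3.72°C → T = 4.08°C

4.08°C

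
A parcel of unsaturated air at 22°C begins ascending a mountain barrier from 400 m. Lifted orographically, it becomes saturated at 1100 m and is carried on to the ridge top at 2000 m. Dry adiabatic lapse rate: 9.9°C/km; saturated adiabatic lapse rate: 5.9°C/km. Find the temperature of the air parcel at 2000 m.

400–1100 m, dry: Δz = 0.7 km ⇒ ΔT = -6.93°C; T = 15.07°C
1100–2000 m, saturated: Δz = 0.9 km ⇒ ΔT = -5.31°C; T = 9.76°C

9.76°C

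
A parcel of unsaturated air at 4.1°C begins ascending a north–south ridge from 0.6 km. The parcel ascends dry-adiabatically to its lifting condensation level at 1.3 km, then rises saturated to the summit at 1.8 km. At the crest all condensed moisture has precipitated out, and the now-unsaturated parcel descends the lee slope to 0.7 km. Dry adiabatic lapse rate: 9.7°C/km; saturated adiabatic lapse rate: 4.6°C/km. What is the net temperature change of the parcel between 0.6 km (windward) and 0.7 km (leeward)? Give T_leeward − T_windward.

600–1300 m, dry: Δz = 0.7 km ⇒ ΔT = -6.79°C; T = -2.69°C
1300–1800 m, saturated: Δz = 0.5 km ⇒ ΔT = -2.3°C; T = -4.99°C
1800–700 m, dry descent: Δz = 1.1 km ⇒ ΔT = +10.67°C; T = 5.68°C
Net change vs windward start: 5.68 − 4.1 = +1.58°C

+1.58°C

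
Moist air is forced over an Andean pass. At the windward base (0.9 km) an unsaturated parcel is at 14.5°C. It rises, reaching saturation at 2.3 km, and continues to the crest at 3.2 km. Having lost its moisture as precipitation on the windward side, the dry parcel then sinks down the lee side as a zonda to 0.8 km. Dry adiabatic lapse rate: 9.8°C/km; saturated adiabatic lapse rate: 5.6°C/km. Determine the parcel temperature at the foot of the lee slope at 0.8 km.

19.26°C

900 → 2300 m (dry, 9.8°C/km): ΔT = -9.8 × 1.4 = -13.72°C → T = 0.78°C
2300 → 3200 m (saturated, 5.6°C/km): ΔT = -5.6 × 0.9 = -5.04°C → T = -4.26°C
3200 → 800 m (dry descent, 9.8°C/km): ΔT = +9.8 × 2.4 = +23.52°C → T = 19.26°C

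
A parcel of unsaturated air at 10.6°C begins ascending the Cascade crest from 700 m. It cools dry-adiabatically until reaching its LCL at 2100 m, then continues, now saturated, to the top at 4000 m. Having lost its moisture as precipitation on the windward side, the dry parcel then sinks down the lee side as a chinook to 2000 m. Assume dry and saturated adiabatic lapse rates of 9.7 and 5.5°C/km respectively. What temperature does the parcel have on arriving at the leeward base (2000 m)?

5.97°C

Dry to 2100 m: -9.7 × 1.4 km = -13.58°C, so T = -2.98°C.
Saturated to 4000 m: -5.5 × 1.9 km = -10.45°C, so T = -13.43°C.
Dry descent to 2000 m: +9.7 × 2 km = +19.4°C, so T = 5.97°C.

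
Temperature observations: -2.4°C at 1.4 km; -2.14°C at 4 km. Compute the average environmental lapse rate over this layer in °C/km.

-0.1°C/km

Γ = −ΔT/Δz = (-2.4 − (-2.14)) / (4000 − 1400) m
  = -0.26°C / 2.6 km = -0.1°C/km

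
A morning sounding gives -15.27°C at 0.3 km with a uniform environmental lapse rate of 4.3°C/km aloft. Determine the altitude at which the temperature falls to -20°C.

1.4 km

Height above start = (-15.27 − (-20)) / 4.3 = 1.1 km
Altitude = 300 m + 1100 m = 1400 m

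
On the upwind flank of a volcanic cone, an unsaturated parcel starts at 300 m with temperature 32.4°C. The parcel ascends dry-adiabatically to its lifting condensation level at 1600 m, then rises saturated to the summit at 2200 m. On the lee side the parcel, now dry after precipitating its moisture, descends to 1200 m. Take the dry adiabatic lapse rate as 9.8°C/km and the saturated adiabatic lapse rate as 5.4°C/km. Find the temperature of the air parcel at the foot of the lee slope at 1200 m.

Dry to 1600 m: -9.8 × 1.3 km = -12.74°C, so T = 19.66°C.
Saturated to 2200 m: -5.4 × 0.6 km = -3.24°C, so T = 16.42°C.
Dry descent to 1200 m: +9.8 × 1 km = +9.8°C, so T = 26.22°C.

26.22°C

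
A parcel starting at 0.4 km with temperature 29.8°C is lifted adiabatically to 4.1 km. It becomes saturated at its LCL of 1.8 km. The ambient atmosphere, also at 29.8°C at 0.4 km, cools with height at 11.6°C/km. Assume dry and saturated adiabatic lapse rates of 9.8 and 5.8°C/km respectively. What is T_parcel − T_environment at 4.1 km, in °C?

+15.86°C (parcel warmer than environment)

Parcel:
  400 → 1800 m (dry, 9.8°C/km): ΔT = -9.8 × 1.4 = -13.72°C → T = 16.08°C
  1800 → 4100 m (saturated, 5.8°C/km): ΔT = -5.8 × 2.3 = -13.34°C → T = 2.74°C
Environment:
  400 → 4100 m (environment, 11.6°C/km): ΔT = -11.6 × 3.7 = -42.92°C → T = -13.12°C
T_parcel − T_env = 2.74 − (-13.12) = +15.86°C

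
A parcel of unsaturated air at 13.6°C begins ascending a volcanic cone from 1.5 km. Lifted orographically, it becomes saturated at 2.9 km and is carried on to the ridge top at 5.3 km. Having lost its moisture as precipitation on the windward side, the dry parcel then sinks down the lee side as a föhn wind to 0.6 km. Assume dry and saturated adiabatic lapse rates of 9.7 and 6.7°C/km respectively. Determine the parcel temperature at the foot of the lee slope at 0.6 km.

1500–2900 m, dry: Δz = 1.4 km ⇒ ΔT = -13.58°C; T = 0.02°C
2900–5300 m, saturated: Δz = 2.4 km ⇒ ΔT = -16.08°C; T = -16.06°C
5300–600 m, dry descent: Δz = 4.7 km ⇒ ΔT = +45.59°C; T = 29.53°C

29.53°C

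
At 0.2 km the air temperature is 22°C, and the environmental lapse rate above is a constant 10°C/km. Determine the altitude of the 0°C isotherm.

Height above start = (22 − 0) / 10 = 2.2 km
Altitude = 200 m + 2200 m = 2400 m

2.4 km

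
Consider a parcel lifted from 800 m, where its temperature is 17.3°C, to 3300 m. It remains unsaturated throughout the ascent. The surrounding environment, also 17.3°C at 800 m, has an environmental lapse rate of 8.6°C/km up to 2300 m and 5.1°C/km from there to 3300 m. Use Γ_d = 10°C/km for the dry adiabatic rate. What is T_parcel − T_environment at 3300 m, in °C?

-7°C (parcel cooler than environment)

Parcel:
  800–3300 m, dry: Δz = 2.5 km ⇒ ΔT = -25°C; T = -7.7°C
Environment:
  800–2300 m, environment, lower layer: Δz = 1.5 km ⇒ ΔT = -12.9°C; T = 4.4°C
  2300–3300 m, environment, upper layer: Δz = 1 km ⇒ ΔT = -5.1°C; T = -0.7°C
T_parcel − T_env = -7.7 − (-0.7) = -7°C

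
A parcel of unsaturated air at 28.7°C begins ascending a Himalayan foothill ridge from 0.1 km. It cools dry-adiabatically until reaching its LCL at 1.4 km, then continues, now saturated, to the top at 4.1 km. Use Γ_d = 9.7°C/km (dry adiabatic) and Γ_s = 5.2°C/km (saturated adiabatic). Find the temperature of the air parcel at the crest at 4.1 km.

Dry to 1400 m: -9.7 × 1.3 km = -12.61°C, so T = 16.09°C.
Saturated to 4100 m: -5.2 × 2.7 km = -14.04°C, so T = 2.05°C.

2.05°C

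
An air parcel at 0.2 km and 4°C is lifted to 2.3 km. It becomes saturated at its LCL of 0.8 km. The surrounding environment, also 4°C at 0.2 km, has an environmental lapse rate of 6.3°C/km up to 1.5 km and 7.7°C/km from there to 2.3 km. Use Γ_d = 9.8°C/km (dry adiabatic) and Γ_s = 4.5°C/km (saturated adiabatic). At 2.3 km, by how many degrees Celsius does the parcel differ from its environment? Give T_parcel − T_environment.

Parcel:
  From 200 m to 800 m (dry): cools by 9.8 × 0.6 = 5.88°C, giving -1.88°C.
  From 800 m to 2300 m (saturated): cools by 4.5 × 1.5 = 6.75°C, giving -8.63°C.
Environment:
  From 200 m to 1500 m (environment, lower layer): cools by 6.3 × 1.3 = 8.19°C, giving -4.19°C.
  From 1500 m to 2300 m (environment, upper layer): cools by 7.7 × 0.8 = 6.16°C, giving -10.35°C.
T_parcel − T_env = -8.63 − (-10.35) = +1.72°C

+1.72°C (parcel warmer than environment)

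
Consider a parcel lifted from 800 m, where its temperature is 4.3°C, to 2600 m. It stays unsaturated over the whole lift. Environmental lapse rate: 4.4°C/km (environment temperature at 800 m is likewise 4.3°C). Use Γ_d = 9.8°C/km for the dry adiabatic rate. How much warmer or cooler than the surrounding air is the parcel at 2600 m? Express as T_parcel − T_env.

-9.72°C (parcel cooler than environment)

Parcel:
  From 800 m to 2600 m (dry): cools by 9.8 × 1.8 = 17.64°C, giving -13.34°C.
Environment:
  From 800 m to 2600 m (environment): cools by 4.4 × 1.8 = 7.92°C, giving -3.62°C.
T_parcel − T_env = -13.34 − (-3.62) = -9.72°C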